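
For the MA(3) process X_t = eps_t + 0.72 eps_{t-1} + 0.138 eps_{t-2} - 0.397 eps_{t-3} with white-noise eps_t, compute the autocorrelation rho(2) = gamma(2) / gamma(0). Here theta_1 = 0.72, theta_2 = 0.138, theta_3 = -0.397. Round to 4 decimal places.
\rho(2) = -0.0872

For an MA(q) process with theta_0 = 1, the autocovariance is
  gamma(k) = sigma^2 * sum_{i=0..q-k} theta_i * theta_{i+k},
and rho(k) = gamma(k) / gamma(0). Sigma^2 cancels.
  numerator   = (1)*(0.138) + (0.72)*(-0.397) = -0.14784.
  denominator = (1)^2 + (0.72)^2 + (0.138)^2 + (-0.397)^2 = 1.695053.
  rho(2) = -0.14784 / 1.695053 = -0.0872.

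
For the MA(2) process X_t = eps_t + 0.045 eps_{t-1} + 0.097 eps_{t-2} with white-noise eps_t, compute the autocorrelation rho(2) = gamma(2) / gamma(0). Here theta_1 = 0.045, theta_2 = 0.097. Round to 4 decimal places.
\rho(2) = 0.0959

For an MA(q) process with theta_0 = 1, the autocovariance is
  gamma(k) = sigma^2 * sum_{i=0..q-k} theta_i * theta_{i+k},
and rho(k) = gamma(k) / gamma(0). Sigma^2 cancels.
  numerator   = (1)*(0.097) = 0.097.
  denominator = (1)^2 + (0.045)^2 + (0.097)^2 = 1.011434.
  rho(2) = 0.097 / 1.011434 = 0.0959.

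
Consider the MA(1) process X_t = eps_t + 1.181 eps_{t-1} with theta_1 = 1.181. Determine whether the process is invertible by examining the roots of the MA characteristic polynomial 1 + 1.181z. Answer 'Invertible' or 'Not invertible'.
\text{Not invertible}

The MA(q) characteristic polynomial is P(z) = 1 + 1.181z.
Invertibility requires all roots to lie outside the unit circle, i.e. |z| > 1 for every root.
This is linear in z: 1 + (1.181) z = 0  =>  z = -1/(1.181) = -0.84674,  |z| = 0.84674.
Moduli of all roots: 0.8467.
All moduli strictly greater than 1? No.
Verdict: Not invertible.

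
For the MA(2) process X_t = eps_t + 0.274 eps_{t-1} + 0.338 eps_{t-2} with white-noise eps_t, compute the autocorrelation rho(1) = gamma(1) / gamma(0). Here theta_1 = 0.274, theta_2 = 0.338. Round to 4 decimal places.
\rho(1) = 0.3083

For an MA(q) process with theta_0 = 1, the autocovariance is
  gamma(k) = sigma^2 * sum_{i=0..q-k} theta_i * theta_{i+k},
and rho(k) = gamma(k) / gamma(0). Sigma^2 cancels.
  numerator   = (1)*(0.274) + (0.274)*(0.338) = 0.366612.
  denominator = (1)^2 + (0.274)^2 + (0.338)^2 = 1.18932.
  rho(1) = 0.366612 / 1.18932 = 0.3083.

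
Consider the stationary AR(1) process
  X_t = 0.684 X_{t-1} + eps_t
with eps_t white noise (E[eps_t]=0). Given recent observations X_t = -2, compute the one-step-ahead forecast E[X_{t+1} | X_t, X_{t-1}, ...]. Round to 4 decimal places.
E[X_{t+1} \mid \mathcal F_t] = -1.3680

For an AR(p) model X_t = c + sum_i phi_i X_{t-i} + eps_t, the
one-step-ahead conditional mean is
  E[X_{t+1} | X_t, ...] = c + sum_i phi_i X_{t+1-i}.
Substitute known values:
  E[X_{t+1} | ...] = (0.684) * (-2)
                   = -1.3680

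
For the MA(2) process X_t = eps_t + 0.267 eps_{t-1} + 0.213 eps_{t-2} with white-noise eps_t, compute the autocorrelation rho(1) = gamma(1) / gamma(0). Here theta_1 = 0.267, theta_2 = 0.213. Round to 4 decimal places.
\rho(1) = 0.2900

For an MA(q) process with theta_0 = 1, the autocovariance is
  gamma(k) = sigma^2 * sum_{i=0..q-k} theta_i * theta_{i+k},
and rho(k) = gamma(k) / gamma(0). Sigma^2 cancels.
  numerator   = (1)*(0.267) + (0.267)*(0.213) = 0.323871.
  denominator = (1)^2 + (0.267)^2 + (0.213)^2 = 1.116658.
  rho(1) = 0.323871 / 1.116658 = 0.2900.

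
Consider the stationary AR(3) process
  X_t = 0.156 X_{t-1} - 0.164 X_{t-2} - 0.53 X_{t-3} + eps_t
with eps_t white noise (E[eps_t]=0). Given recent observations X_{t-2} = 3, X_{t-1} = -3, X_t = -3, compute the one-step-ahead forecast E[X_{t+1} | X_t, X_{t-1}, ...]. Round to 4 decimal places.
E[X_{t+1} \mid \mathcal F_t] = -1.5660

For an AR(p) model X_t = c + sum_i phi_i X_{t-i} + eps_t, the
one-step-ahead conditional mean is
  E[X_{t+1} | X_t, ...] = c + sum_i phi_i X_{t+1-i}.
Substitute known values:
  E[X_{t+1} | ...] = (0.156) * (-3) + (-0.164) * (-3) + (-0.53) * (3)
                   = -1.5660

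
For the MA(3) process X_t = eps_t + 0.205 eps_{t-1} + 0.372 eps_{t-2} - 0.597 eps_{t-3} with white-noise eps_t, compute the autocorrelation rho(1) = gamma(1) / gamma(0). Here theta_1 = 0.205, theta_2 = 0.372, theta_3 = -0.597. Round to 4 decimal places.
\rho(1) = 0.0385

For an MA(q) process with theta_0 = 1, the autocovariance is
  gamma(k) = sigma^2 * sum_{i=0..q-k} theta_i * theta_{i+k},
and rho(k) = gamma(k) / gamma(0). Sigma^2 cancels.
  numerator   = (1)*(0.205) + (0.205)*(0.372) + (0.372)*(-0.597) = 0.059176.
  denominator = (1)^2 + (0.205)^2 + (0.372)^2 + (-0.597)^2 = 1.536818.
  rho(1) = 0.059176 / 1.536818 = 0.0385.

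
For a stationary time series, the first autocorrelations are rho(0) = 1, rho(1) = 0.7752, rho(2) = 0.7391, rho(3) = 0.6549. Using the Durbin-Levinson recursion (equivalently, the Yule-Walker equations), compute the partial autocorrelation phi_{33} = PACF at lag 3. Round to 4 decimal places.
\phi_{33} = 0.0340

The PACF at lag k is phi_{kk}, the last component of the solution
to the Yule-Walker system G_k phi = r_k where
  (G_k)_{ij} = rho(|i - j|), (r_k)_i = rho(i), i,j = 1..k.
Equivalently, Durbin-Levinson gives phi_{kk} iteratively:
  phi_{11} = rho(1)
  phi_{kk} = [rho(k) - sum_{j=1..k-1} phi_{k-1,j} rho(k-j)]
            / [1 - sum_{j=1..k-1} phi_{k-1,j} rho(j)],
  phi_{k,j} = phi_{k-1,j} - phi_{kk} phi_{k-1,k-j},  j = 1..k-1.
Step k = 1:
  phi_11 = rho(1) = 0.7752.
Step k = 2:
  phi_22 = [rho(2) - phi_11 rho(1)] / [1 - phi_11 rho(1)] = [0.7391 - (0.7752)(0.7752)] / [1 - (0.7752)(0.7752)]
         = 0.13816496 / 0.39906496 = 0.346222.
  Update: phi_21 = phi_11 - phi_22 phi_11 = 0.7752 - (0.346222)(0.7752) = 0.506809.
Step k = 3:
  phi_33 = [rho(3) - phi_21 rho(2) - phi_22 rho(1)] / [1 - phi_21 rho(1) - phi_22 rho(2)]
    numerator   = 0.6549 - (0.506809)(0.7391) - (0.346222)(0.7752) = 0.01192645
    denominator = 1 - (0.506809)(0.7752) - (0.346222)(0.7391) = 0.35122925
  phi_33 = 0.01192645 / 0.35122925 = 0.034.
Therefore phi_{33} = 0.0340.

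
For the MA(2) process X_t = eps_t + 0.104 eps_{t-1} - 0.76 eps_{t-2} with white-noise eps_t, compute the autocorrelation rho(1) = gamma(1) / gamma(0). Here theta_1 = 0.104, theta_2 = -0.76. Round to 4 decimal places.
\rho(1) = 0.0157

For an MA(q) process with theta_0 = 1, the autocovariance is
  gamma(k) = sigma^2 * sum_{i=0..q-k} theta_i * theta_{i+k},
and rho(k) = gamma(k) / gamma(0). Sigma^2 cancels.
  numerator   = (1)*(0.104) + (0.104)*(-0.76) = 0.02496.
  denominator = (1)^2 + (0.104)^2 + (-0.76)^2 = 1.588416.
  rho(1) = 0.02496 / 1.588416 = 0.0157.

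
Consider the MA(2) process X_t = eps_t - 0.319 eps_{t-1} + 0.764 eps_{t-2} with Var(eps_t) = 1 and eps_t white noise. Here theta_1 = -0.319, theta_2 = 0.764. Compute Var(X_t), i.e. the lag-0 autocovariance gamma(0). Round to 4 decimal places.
\gamma(0) = 1.6855

For an MA(q) process X_t = eps_t + sum_i theta_i eps_{t-i} with
Var(eps_t) = sigma^2, the variance is
  gamma(0) = sigma^2 * (1 + sum_i theta_i^2).
  sum_i theta_i^2 = (-0.319)^2 + (0.764)^2 = 0.101761 + 0.583696 = 0.685457.
  gamma(0) = 1 * (1 + 0.685457) = 1 * 1.685457 = 1.685457, which rounds to 1.6855.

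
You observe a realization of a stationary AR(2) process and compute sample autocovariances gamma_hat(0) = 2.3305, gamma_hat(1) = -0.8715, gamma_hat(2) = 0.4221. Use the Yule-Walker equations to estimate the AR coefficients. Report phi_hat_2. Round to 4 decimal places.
\hat\phi_{2} = 0.0480

The Yule-Walker equations for an AR(p) process read, in matrix form,
  Gamma_p phi = r_p,   with   (Gamma_p)_{ij} = gamma(|i - j|),
                       (r_p)_i = gamma(i),   i,j = 1..p.
Substitute the sample gammas (Toeplitz matrix and right-hand side of size 2):
  Gamma_p = [[2.3305, -0.8715], [-0.8715, 2.3305]]
  r_p     = [-0.8715, 0.4221]
Written out:
  2.3305 phi_1 - 0.8715 phi_2 = -0.8715
  -0.8715 phi_1 + 2.3305 phi_2 = 0.4221
Solve by Cramer's rule:
  det = gamma(0)^2 - gamma(1)^2 = (2.3305)^2 - (-0.8715)^2 = 5.43123025 - 0.75951225 = 4.671718
  phi_hat_1 = [gamma(1) gamma(0) - gamma(1) gamma(2)] / det = [(-0.8715)(2.3305) - (-0.8715)(0.4221)] / 4.671718 = -1.6631706 / 4.671718 = -0.356
  phi_hat_2 = [gamma(0) gamma(2) - gamma(1)^2] / det = [(2.3305)(0.4221) - (-0.8715)^2] / 4.671718 = 0.2241918 / 4.671718 = 0.048
So phi_hat = [-0.3560, 0.0480].
Therefore phi_hat_2 = 0.0480.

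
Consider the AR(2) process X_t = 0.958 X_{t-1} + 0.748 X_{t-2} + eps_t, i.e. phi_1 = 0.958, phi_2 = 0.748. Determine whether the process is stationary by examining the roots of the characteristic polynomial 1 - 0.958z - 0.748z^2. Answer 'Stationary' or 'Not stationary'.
\text{Not stationary}

The AR(p) characteristic polynomial is P(z) = 1 - 0.958z - 0.748z^2.
Stationarity requires all roots to lie outside the unit circle, i.e. |z| > 1 for every root.
Set 1 + (-0.958) z + (-0.748) z^2 = 0, i.e. a z^2 + b z + c = 0 with a = -0.748, b = -0.958, c = 1.
Discriminant D = b^2 - 4ac = (-0.958)^2 - 4*(-0.748)*1 = 0.917764 - (-2.992) = 3.909764.
D >= 0, so the roots are real: z = (-b +/- sqrt(D)) / (2a) = (0.958 +/- 1.977312) / (-1.496).
  z_1 = (0.958 + 1.977312) / (-1.496) = -1.9621,   |z_1| = 1.9621.
  z_2 = (0.958 - 1.977312) / (-1.496) = 0.6814,   |z_2| = 0.6814.
Moduli of all roots: 1.9621, 0.6814.
All moduli strictly greater than 1? No.
Verdict: Not stationary.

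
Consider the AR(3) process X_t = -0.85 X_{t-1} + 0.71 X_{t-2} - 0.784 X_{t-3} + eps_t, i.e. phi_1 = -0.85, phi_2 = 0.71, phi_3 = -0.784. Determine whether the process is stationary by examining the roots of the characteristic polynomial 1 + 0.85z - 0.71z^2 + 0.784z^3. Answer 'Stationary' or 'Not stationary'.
\text{Not stationary}

The AR(p) characteristic polynomial is P(z) = 1 + 0.85z - 0.71z^2 + 0.784z^3.
Stationarity requires all roots to lie outside the unit circle, i.e. |z| > 1 for every root.
Degree 3: look for a simple real root z0 first, then factor out (1 - z/z0) and solve the remaining quadratic.
Testing z0 = -0.625: P(-0.625) = 1 + (0.85)(-0.625) + (-0.71)(-0.625)^2 + (0.784)(-0.625)^3
  = 1 + (-0.53125) + (-0.277344) + (-0.191406) = 0.  So z_0 = -0.625 is a root, |z_0| = 0.625.
Divide out the factor (1 + 1.6 z) = (1 - z/z0) (since 1/z0 = -1.6):
  P(z) = (1 + 1.6 z)(1 + (-0.75) z + (0.49) z^2)
  [check: z-coef -0.75 - (-1.6) = 0.85; z^2-coef 0.49 - (-1.6)(-0.75) = -0.71; z^3-coef -(-1.6)(0.49) = 0.784.]
Remaining roots from the quadratic factor 1 + (-0.75) z + (0.49) z^2:
  Set 1 + (-0.75) z + (0.49) z^2 = 0, i.e. a z^2 + b z + c = 0 with a = 0.49, b = -0.75, c = 1.
  Discriminant D = b^2 - 4ac = (-0.75)^2 - 4*(0.49)*1 = 0.5625 - (1.96) = -1.3975.
  D < 0, so the roots are the complex-conjugate pair z = (-b +/- i sqrt(-D)) / (2a) = 0.7653 +/- 1.2063i.
  For a conjugate pair |z|^2 = z * conj(z) = (product of roots) = c/a = 1/(0.49) = 2.040816, so |z| = sqrt(2.040816) = 1.4286 for both roots.
Moduli of all roots: 0.6250, 1.4286, 1.4286.
All moduli strictly greater than 1? No.
Verdict: Not stationary.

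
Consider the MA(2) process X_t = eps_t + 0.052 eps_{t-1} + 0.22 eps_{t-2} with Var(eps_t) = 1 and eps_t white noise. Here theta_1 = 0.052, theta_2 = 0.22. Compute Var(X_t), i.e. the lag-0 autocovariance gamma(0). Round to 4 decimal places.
\gamma(0) = 1.0511

For an MA(q) process X_t = eps_t + sum_i theta_i eps_{t-i} with
Var(eps_t) = sigma^2, the variance is
  gamma(0) = sigma^2 * (1 + sum_i theta_i^2).
  sum_i theta_i^2 = (0.052)^2 + (0.22)^2 = 0.002704 + 0.0484 = 0.051104.
  gamma(0) = 1 * (1 + 0.051104) = 1 * 1.051104 = 1.051104, which rounds to 1.0511.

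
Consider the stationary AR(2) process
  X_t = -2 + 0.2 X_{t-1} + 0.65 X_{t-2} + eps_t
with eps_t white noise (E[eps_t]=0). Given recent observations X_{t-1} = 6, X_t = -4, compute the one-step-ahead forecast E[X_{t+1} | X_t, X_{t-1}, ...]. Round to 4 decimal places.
E[X_{t+1} \mid \mathcal F_t] = 1.1000

For an AR(p) model X_t = c + sum_i phi_i X_{t-i} + eps_t, the
one-step-ahead conditional mean is
  E[X_{t+1} | X_t, ...] = c + sum_i phi_i X_{t+1-i}.
Substitute known values:
  E[X_{t+1} | ...] = -2 + (0.2) * (-4) + (0.65) * (6)
                   = 1.1000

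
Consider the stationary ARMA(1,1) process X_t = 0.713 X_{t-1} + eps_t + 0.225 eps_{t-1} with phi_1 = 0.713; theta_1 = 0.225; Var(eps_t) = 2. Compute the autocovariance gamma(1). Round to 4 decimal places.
\gamma(1) = 4.4280

Multiply the model equation by X_{t-k} and take expectations. With theta_0 = psi_0 = 1 and psi_j the MA(infinity) weights, this gives
  gamma(k) - sum_i phi_i gamma(k-i) = c_k,
  c_k = sigma^2 * sum_{j=k..q} theta_j psi_{j-k}   (c_k = 0 for k > q),
using gamma(-m) = gamma(m).
psi-weights needed (psi_j = theta_j + sum_i phi_i psi_{j-i}):
  psi_1 = theta_1 + phi_1 = 0.225 + (0.713) = 0.938
Right-hand sides:
  c_0 = sigma^2 (1 + theta_1 psi_1) = 2 * (1 + (0.225)(0.938)) = 2 * 1.21105 = 2.4221
  c_1 = sigma^2 theta_1 = 2 * (0.225) = 0.45
  c_2 = 0
Equations for k = 0 and k = 1 (AR order 1):
  gamma(0) = phi_1 gamma(1) + c_0
  gamma(1) = phi_1 gamma(0) + c_1
Substituting the second into the first: gamma(0) (1 - phi_1^2) = c_0 + phi_1 c_1, so
  gamma(0) = (c_0 + phi_1 c_1) / (1 - phi_1^2) = (2.4221 + (0.713)(0.45)) / (1 - (0.713)^2) = 2.74295 / 0.491631 = 5.579286.
  gamma(1) = phi_1 gamma(0) + c_1 = (0.713)(5.579286) + (0.45) = 4.428031.
Therefore gamma(1) = 4.4280 (to 4 decimal places).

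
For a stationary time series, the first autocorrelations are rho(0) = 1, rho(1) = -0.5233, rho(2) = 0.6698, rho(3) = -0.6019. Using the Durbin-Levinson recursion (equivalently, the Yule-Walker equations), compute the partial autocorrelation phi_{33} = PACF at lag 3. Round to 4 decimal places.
\phi_{33} = -0.3080

The PACF at lag k is phi_{kk}, the last component of the solution
to the Yule-Walker system G_k phi = r_k where
  (G_k)_{ij} = rho(|i - j|), (r_k)_i = rho(i), i,j = 1..k.
Equivalently, Durbin-Levinson gives phi_{kk} iteratively:
  phi_{11} = rho(1)
  phi_{kk} = [rho(k) - sum_{j=1..k-1} phi_{k-1,j} rho(k-j)]
            / [1 - sum_{j=1..k-1} phi_{k-1,j} rho(j)],
  phi_{k,j} = phi_{k-1,j} - phi_{kk} phi_{k-1,k-j},  j = 1..k-1.
Step k = 1:
  phi_11 = rho(1) = -0.5233.
Step k = 2:
  phi_22 = [rho(2) - phi_11 rho(1)] / [1 - phi_11 rho(1)] = [0.6698 - (-0.5233)(-0.5233)] / [1 - (-0.5233)(-0.5233)]
         = 0.39595711 / 0.72615711 = 0.545277.
  Update: phi_21 = phi_11 - phi_22 phi_11 = -0.5233 - (0.545277)(-0.5233) = -0.237956.
Step k = 3:
  phi_33 = [rho(3) - phi_21 rho(2) - phi_22 rho(1)] / [1 - phi_21 rho(1) - phi_22 rho(2)]
    numerator   = -0.6019 - (-0.237956)(0.6698) - (0.545277)(-0.5233) = -0.15717317
    denominator = 1 - (-0.237956)(-0.5233) - (0.545277)(0.6698) = 0.51025062
  phi_33 = -0.15717317 / 0.51025062 = -0.308.
Therefore phi_{33} = -0.3080.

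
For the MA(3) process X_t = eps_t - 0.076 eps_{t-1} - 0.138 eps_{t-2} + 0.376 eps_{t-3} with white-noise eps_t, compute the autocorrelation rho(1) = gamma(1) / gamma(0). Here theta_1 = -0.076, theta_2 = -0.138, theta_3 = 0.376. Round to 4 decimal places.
\rho(1) = -0.1007

For an MA(q) process with theta_0 = 1, the autocovariance is
  gamma(k) = sigma^2 * sum_{i=0..q-k} theta_i * theta_{i+k},
and rho(k) = gamma(k) / gamma(0). Sigma^2 cancels.
  numerator   = (1)*(-0.076) + (-0.076)*(-0.138) + (-0.138)*(0.376) = -0.1174.
  denominator = (1)^2 + (-0.076)^2 + (-0.138)^2 + (0.376)^2 = 1.166196.
  rho(1) = -0.1174 / 1.166196 = -0.1007.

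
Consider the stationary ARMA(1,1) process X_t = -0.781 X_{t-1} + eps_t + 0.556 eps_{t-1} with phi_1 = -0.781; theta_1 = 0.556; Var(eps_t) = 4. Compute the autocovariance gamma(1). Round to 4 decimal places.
\gamma(1) = -1.3055

Multiply the model equation by X_{t-k} and take expectations. With theta_0 = psi_0 = 1 and psi_j the MA(infinity) weights, this gives
  gamma(k) - sum_i phi_i gamma(k-i) = c_k,
  c_k = sigma^2 * sum_{j=k..q} theta_j psi_{j-k}   (c_k = 0 for k > q),
using gamma(-m) = gamma(m).
psi-weights needed (psi_j = theta_j + sum_i phi_i psi_{j-i}):
  psi_1 = theta_1 + phi_1 = 0.556 + (-0.781) = -0.225
Right-hand sides:
  c_0 = sigma^2 (1 + theta_1 psi_1) = 4 * (1 + (0.556)(-0.225)) = 4 * 0.8749 = 3.4996
  c_1 = sigma^2 theta_1 = 4 * (0.556) = 2.224
  c_2 = 0
Equations for k = 0 and k = 1 (AR order 1):
  gamma(0) = phi_1 gamma(1) + c_0
  gamma(1) = phi_1 gamma(0) + c_1
Substituting the second into the first: gamma(0) (1 - phi_1^2) = c_0 + phi_1 c_1, so
  gamma(0) = (c_0 + phi_1 c_1) / (1 - phi_1^2) = (3.4996 + (-0.781)(2.224)) / (1 - (-0.781)^2) = 1.762656 / 0.390039 = 4.519179.
  gamma(1) = phi_1 gamma(0) + c_1 = (-0.781)(4.519179) + (2.224) = -1.305479.
Therefore gamma(1) = -1.3055 (to 4 decimal places).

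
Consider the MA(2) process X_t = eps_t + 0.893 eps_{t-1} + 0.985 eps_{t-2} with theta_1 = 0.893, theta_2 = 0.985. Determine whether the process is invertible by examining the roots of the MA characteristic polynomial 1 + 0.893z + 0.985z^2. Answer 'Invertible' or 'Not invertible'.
\text{Invertible}

The MA(q) characteristic polynomial is P(z) = 1 + 0.893z + 0.985z^2.
Invertibility requires all roots to lie outside the unit circle, i.e. |z| > 1 for every root.
Set 1 + (0.893) z + (0.985) z^2 = 0, i.e. a z^2 + b z + c = 0 with a = 0.985, b = 0.893, c = 1.
Discriminant D = b^2 - 4ac = (0.893)^2 - 4*(0.985)*1 = 0.797449 - (3.94) = -3.142551.
D < 0, so the roots are the complex-conjugate pair z = (-b +/- i sqrt(-D)) / (2a) = -0.4533 +/- 0.8999i.
For a conjugate pair |z|^2 = z * conj(z) = (product of roots) = c/a = 1/(0.985) = 1.015228, so |z| = sqrt(1.015228) = 1.0076 for both roots.
Moduli of all roots: 1.0076, 1.0076.
All moduli strictly greater than 1? Yes.
Verdict: Invertible.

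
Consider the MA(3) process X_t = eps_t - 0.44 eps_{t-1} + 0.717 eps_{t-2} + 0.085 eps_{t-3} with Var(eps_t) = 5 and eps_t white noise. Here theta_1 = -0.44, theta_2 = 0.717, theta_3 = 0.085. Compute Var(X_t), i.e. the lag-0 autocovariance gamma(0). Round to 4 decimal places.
\gamma(0) = 8.5746

For an MA(q) process X_t = eps_t + sum_i theta_i eps_{t-i} with
Var(eps_t) = sigma^2, the variance is
  gamma(0) = sigma^2 * (1 + sum_i theta_i^2).
  sum_i theta_i^2 = (-0.44)^2 + (0.717)^2 + (0.085)^2 = 0.1936 + 0.514089 + 0.007225 = 0.714914.
  gamma(0) = 5 * (1 + 0.714914) = 5 * 1.714914 = 8.57457, which rounds to 8.5746.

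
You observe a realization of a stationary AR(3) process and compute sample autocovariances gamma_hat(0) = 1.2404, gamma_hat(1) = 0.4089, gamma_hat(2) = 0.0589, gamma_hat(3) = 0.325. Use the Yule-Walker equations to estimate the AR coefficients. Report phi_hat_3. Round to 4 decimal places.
\hat\phi_{3} = 0.3020

The Yule-Walker equations for an AR(p) process read, in matrix form,
  Gamma_p phi = r_p,   with   (Gamma_p)_{ij} = gamma(|i - j|),
                       (r_p)_i = gamma(i),   i,j = 1..p.
Substitute the sample gammas (Toeplitz matrix and right-hand side of size 3):
  Gamma_p = [[1.2404, 0.4089, 0.0589], [0.4089, 1.2404, 0.4089], [0.0589, 0.4089, 1.2404]]
  r_p     = [0.4089, 0.0589, 0.325]
Written out (R1..R3):
  (R1) 1.2404 phi_1 + 0.4089 phi_2 + 0.0589 phi_3 = 0.4089
  (R2) 0.4089 phi_1 + 1.2404 phi_2 + 0.4089 phi_3 = 0.0589
  (R3) 0.0589 phi_1 + 0.4089 phi_2 + 1.2404 phi_3 = 0.325
Gaussian elimination:
  R2 <- R2 - (0.4089/1.2404) R1 = R2 - (0.329652) R1:  1.105605 phi_2 + 0.389484 phi_3 = -0.075895
  R3 <- R3 - (0.0589/1.2404) R1 = R3 - (0.047485) R1:  0.389484 phi_2 + 1.237603 phi_3 = 0.305584
  R3 <- R3 - (0.389484/1.105605) R2 = R3 - (0.352281) R2:  1.100396 phi_3 = 0.33232
Back-substitution:
  phi_hat_3 = 0.33232 / 1.100396 = 0.302
  phi_hat_2 = (-0.075895 - (0.389484)(0.302)) / 1.105605 = -0.175034
  phi_hat_1 = (0.4089 - (0.4089)(-0.175034) - (0.0589)(0.302)) / 1.2404 = 0.373012
So phi_hat = [0.3730, -0.1750, 0.3020].
Therefore phi_hat_3 = 0.3020.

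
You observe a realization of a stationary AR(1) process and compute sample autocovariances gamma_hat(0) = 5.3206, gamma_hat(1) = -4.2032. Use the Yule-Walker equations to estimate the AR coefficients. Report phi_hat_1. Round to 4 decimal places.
\hat\phi_{1} = -0.7900

The Yule-Walker equations for an AR(p) process read, in matrix form,
  Gamma_p phi = r_p,   with   (Gamma_p)_{ij} = gamma(|i - j|),
                       (r_p)_i = gamma(i),   i,j = 1..p.
Substitute the sample gammas (Toeplitz matrix and right-hand side of size 1):
  Gamma_p = [[5.3206]]
  r_p     = [-4.2032]
With p = 1 this is the single equation gamma(0) phi_1 = gamma(1):
  phi_hat_1 = gamma(1) / gamma(0) = -4.2032 / 5.3206 = -0.7900.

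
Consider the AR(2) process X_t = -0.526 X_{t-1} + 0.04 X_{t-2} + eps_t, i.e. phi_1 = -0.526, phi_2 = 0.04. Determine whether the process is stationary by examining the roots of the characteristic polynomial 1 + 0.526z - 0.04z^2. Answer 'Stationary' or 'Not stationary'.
\text{Stationary}

The AR(p) characteristic polynomial is P(z) = 1 + 0.526z - 0.04z^2.
Stationarity requires all roots to lie outside the unit circle, i.e. |z| > 1 for every root.
Set 1 + (0.526) z + (-0.04) z^2 = 0, i.e. a z^2 + b z + c = 0 with a = -0.04, b = 0.526, c = 1.
Discriminant D = b^2 - 4ac = (0.526)^2 - 4*(-0.04)*1 = 0.276676 - (-0.16) = 0.436676.
D >= 0, so the roots are real: z = (-b +/- sqrt(D)) / (2a) = (-0.526 +/- 0.660815) / (-0.08).
  z_1 = (-0.526 + 0.660815) / (-0.08) = -1.6852,   |z_1| = 1.6852.
  z_2 = (-0.526 - 0.660815) / (-0.08) = 14.8352,   |z_2| = 14.8352.
Moduli of all roots: 1.6852, 14.8352.
All moduli strictly greater than 1? Yes.
Verdict: Stationary.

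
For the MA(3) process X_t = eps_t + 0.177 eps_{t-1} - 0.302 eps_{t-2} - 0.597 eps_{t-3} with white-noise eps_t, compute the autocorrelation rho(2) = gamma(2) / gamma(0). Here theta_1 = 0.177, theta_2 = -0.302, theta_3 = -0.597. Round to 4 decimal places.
\rho(2) = -0.2756

For an MA(q) process with theta_0 = 1, the autocovariance is
  gamma(k) = sigma^2 * sum_{i=0..q-k} theta_i * theta_{i+k},
and rho(k) = gamma(k) / gamma(0). Sigma^2 cancels.
  numerator   = (1)*(-0.302) + (0.177)*(-0.597) = -0.407669.
  denominator = (1)^2 + (0.177)^2 + (-0.302)^2 + (-0.597)^2 = 1.478942.
  rho(2) = -0.407669 / 1.478942 = -0.2756.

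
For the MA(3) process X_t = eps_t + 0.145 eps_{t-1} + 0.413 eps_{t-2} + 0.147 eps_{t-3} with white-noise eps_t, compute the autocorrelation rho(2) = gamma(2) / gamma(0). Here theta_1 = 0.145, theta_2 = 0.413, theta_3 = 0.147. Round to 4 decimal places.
\rho(2) = 0.3580

For an MA(q) process with theta_0 = 1, the autocovariance is
  gamma(k) = sigma^2 * sum_{i=0..q-k} theta_i * theta_{i+k},
and rho(k) = gamma(k) / gamma(0). Sigma^2 cancels.
  numerator   = (1)*(0.413) + (0.145)*(0.147) = 0.434315.
  denominator = (1)^2 + (0.145)^2 + (0.413)^2 + (0.147)^2 = 1.213203.
  rho(2) = 0.434315 / 1.213203 = 0.3580.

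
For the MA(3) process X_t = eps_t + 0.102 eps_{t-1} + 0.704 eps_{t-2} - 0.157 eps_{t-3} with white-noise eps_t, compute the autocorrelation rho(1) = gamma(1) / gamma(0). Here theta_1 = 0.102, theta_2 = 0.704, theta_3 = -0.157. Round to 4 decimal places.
\rho(1) = 0.0413

For an MA(q) process with theta_0 = 1, the autocovariance is
  gamma(k) = sigma^2 * sum_{i=0..q-k} theta_i * theta_{i+k},
and rho(k) = gamma(k) / gamma(0). Sigma^2 cancels.
  numerator   = (1)*(0.102) + (0.102)*(0.704) + (0.704)*(-0.157) = 0.06328.
  denominator = (1)^2 + (0.102)^2 + (0.704)^2 + (-0.157)^2 = 1.530669.
  rho(1) = 0.06328 / 1.530669 = 0.0413.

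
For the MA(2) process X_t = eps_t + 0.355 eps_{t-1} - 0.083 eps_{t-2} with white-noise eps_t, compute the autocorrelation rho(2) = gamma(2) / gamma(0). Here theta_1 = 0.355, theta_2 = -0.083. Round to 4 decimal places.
\rho(2) = -0.0733

For an MA(q) process with theta_0 = 1, the autocovariance is
  gamma(k) = sigma^2 * sum_{i=0..q-k} theta_i * theta_{i+k},
and rho(k) = gamma(k) / gamma(0). Sigma^2 cancels.
  numerator   = (1)*(-0.083) = -0.083.
  denominator = (1)^2 + (0.355)^2 + (-0.083)^2 = 1.132914.
  rho(2) = -0.083 / 1.132914 = -0.0733.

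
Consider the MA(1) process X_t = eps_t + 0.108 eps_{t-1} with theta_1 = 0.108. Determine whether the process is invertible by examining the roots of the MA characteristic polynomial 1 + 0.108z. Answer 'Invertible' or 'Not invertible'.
\text{Invertible}

The MA(q) characteristic polynomial is P(z) = 1 + 0.108z.
Invertibility requires all roots to lie outside the unit circle, i.e. |z| > 1 for every root.
This is linear in z: 1 + (0.108) z = 0  =>  z = -1/(0.108) = -9.259259,  |z| = 9.259259.
Moduli of all roots: 9.2593.
All moduli strictly greater than 1? Yes.
Verdict: Invertible.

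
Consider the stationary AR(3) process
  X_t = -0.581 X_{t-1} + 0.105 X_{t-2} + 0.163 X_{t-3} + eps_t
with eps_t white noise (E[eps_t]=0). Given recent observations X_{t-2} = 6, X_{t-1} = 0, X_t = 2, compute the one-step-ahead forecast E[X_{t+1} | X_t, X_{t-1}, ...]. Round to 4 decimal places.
E[X_{t+1} \mid \mathcal F_t] = -0.1840

For an AR(p) model X_t = c + sum_i phi_i X_{t-i} + eps_t, the
one-step-ahead conditional mean is
  E[X_{t+1} | X_t, ...] = c + sum_i phi_i X_{t+1-i}.
Substitute known values:
  E[X_{t+1} | ...] = (-0.581) * (2) + (0.105) * (0) + (0.163) * (6)
                   = -0.1840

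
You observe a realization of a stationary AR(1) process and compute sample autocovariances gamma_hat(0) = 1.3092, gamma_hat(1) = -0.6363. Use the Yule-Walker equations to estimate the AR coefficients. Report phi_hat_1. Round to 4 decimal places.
\hat\phi_{1} = -0.4860

The Yule-Walker equations for an AR(p) process read, in matrix form,
  Gamma_p phi = r_p,   with   (Gamma_p)_{ij} = gamma(|i - j|),
                       (r_p)_i = gamma(i),   i,j = 1..p.
Substitute the sample gammas (Toeplitz matrix and right-hand side of size 1):
  Gamma_p = [[1.3092]]
  r_p     = [-0.6363]
With p = 1 this is the single equation gamma(0) phi_1 = gamma(1):
  phi_hat_1 = gamma(1) / gamma(0) = -0.6363 / 1.3092 = -0.4860.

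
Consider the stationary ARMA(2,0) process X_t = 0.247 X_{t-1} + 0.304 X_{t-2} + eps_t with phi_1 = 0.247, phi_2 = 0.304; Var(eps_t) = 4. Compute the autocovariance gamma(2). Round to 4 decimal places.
\gamma(2) = 1.9749

Multiply the model equation by X_{t-k} and take expectations. With theta_0 = psi_0 = 1 and psi_j the MA(infinity) weights, this gives
  gamma(k) - sum_i phi_i gamma(k-i) = c_k,
  c_k = sigma^2 * sum_{j=k..q} theta_j psi_{j-k}   (c_k = 0 for k > q),
using gamma(-m) = gamma(m).
Pure AR (q = 0): c_0 = sigma^2 = 4, c_k = 0 for k >= 1.
Equations for k = 0, 1, 2 (AR order 2, c_2 = 0):
  (E0) gamma(0) = phi_1 gamma(1) + phi_2 gamma(2) + c_0
  (E1) gamma(1) = phi_1 gamma(0) + phi_2 gamma(1) + c_1
  (E2) gamma(2) = phi_1 gamma(1) + phi_2 gamma(0)
From (E1): gamma(1) = A gamma(0) + B with
  A = phi_1 / (1 - phi_2) = 0.247 / 0.696 = 0.354885,   B = c_1 / (1 - phi_2) = 0 / 0.696 = 0.
Insert (E2) into (E0): gamma(0) (1 - phi_2^2) = phi_1 (1 + phi_2) gamma(1) + c_0.
  phi_1 (1 + phi_2) = (0.247)(1.304) = 0.322088,   1 - phi_2^2 = 0.907584.
Replace gamma(1) by A gamma(0) + B and collect gamma(0):
  gamma(0) [0.907584 - (0.322088)(0.354885)] = c_0 = 4
  gamma(0) * 0.79328 = 4
  gamma(0) = 4 / 0.79328 = 5.042357.
  gamma(1) = A gamma(0) = (0.354885)(5.042357) = 1.789457.
  gamma(2) = phi_1 gamma(1) + phi_2 gamma(0) = (0.247)(1.789457) + (0.304)(5.042357) = 1.974873.
Therefore gamma(2) = 1.9749 (to 4 decimal places).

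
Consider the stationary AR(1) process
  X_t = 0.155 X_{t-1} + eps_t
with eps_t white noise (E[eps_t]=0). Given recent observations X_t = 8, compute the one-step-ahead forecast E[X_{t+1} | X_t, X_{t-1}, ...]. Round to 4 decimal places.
E[X_{t+1} \mid \mathcal F_t] = 1.2400

For an AR(p) model X_t = c + sum_i phi_i X_{t-i} + eps_t, the
one-step-ahead conditional mean is
  E[X_{t+1} | X_t, ...] = c + sum_i phi_i X_{t+1-i}.
Substitute known values:
  E[X_{t+1} | ...] = (0.155) * (8)
                   = 1.2400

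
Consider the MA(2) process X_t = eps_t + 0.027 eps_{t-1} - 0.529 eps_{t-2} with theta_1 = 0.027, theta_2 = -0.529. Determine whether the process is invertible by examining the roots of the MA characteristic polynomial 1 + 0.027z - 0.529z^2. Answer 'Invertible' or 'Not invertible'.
\text{Invertible}

The MA(q) characteristic polynomial is P(z) = 1 + 0.027z - 0.529z^2.
Invertibility requires all roots to lie outside the unit circle, i.e. |z| > 1 for every root.
Set 1 + (0.027) z + (-0.529) z^2 = 0, i.e. a z^2 + b z + c = 0 with a = -0.529, b = 0.027, c = 1.
Discriminant D = b^2 - 4ac = (0.027)^2 - 4*(-0.529)*1 = 0.000729 - (-2.116) = 2.116729.
D >= 0, so the roots are real: z = (-b +/- sqrt(D)) / (2a) = (-0.027 +/- 1.454898) / (-1.058).
  z_1 = (-0.027 + 1.454898) / (-1.058) = -1.3496,   |z_1| = 1.3496.
  z_2 = (-0.027 - 1.454898) / (-1.058) = 1.4007,   |z_2| = 1.4007.
Moduli of all roots: 1.3496, 1.4007.
All moduli strictly greater than 1? Yes.
Verdict: Invertible.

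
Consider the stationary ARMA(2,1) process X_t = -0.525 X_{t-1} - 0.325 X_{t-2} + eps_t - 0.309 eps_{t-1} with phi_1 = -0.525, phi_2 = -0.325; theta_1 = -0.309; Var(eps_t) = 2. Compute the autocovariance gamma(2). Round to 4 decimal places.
\gamma(2) = -0.1711

Multiply the model equation by X_{t-k} and take expectations. With theta_0 = psi_0 = 1 and psi_j the MA(infinity) weights, this gives
  gamma(k) - sum_i phi_i gamma(k-i) = c_k,
  c_k = sigma^2 * sum_{j=k..q} theta_j psi_{j-k}   (c_k = 0 for k > q),
using gamma(-m) = gamma(m).
psi-weights needed (psi_j = theta_j + sum_i phi_i psi_{j-i}):
  psi_1 = theta_1 + phi_1 = -0.309 + (-0.525) = -0.834
Right-hand sides:
  c_0 = sigma^2 (1 + theta_1 psi_1) = 2 * (1 + (-0.309)(-0.834)) = 2 * 1.257706 = 2.515412
  c_1 = sigma^2 theta_1 = 2 * (-0.309) = -0.618
  c_2 = 0
Equations for k = 0, 1, 2 (AR order 2, c_2 = 0):
  (E0) gamma(0) = phi_1 gamma(1) + phi_2 gamma(2) + c_0
  (E1) gamma(1) = phi_1 gamma(0) + phi_2 gamma(1) + c_1
  (E2) gamma(2) = phi_1 gamma(1) + phi_2 gamma(0)
From (E1): gamma(1) = A gamma(0) + B with
  A = phi_1 / (1 - phi_2) = -0.525 / 1.325 = -0.396226,   B = c_1 / (1 - phi_2) = -0.618 / 1.325 = -0.466415.
Insert (E2) into (E0): gamma(0) (1 - phi_2^2) = phi_1 (1 + phi_2) gamma(1) + c_0.
  phi_1 (1 + phi_2) = (-0.525)(0.675) = -0.354375,   1 - phi_2^2 = 0.894375.
Replace gamma(1) by A gamma(0) + B and collect gamma(0):
  gamma(0) [0.894375 - (-0.354375)(-0.396226)] = (-0.354375)(-0.466415) + 2.515412
  gamma(0) * 0.753962 = 2.680698
  gamma(0) = 2.680698 / 0.753962 = 3.55548.
  gamma(1) = A gamma(0) + B = (-0.396226)(3.55548) + (-0.466415) = -1.87519.
  gamma(2) = phi_1 gamma(1) + phi_2 gamma(0) = (-0.525)(-1.87519) + (-0.325)(3.55548) = -0.171056.
Therefore gamma(2) = -0.1711 (to 4 decimal places).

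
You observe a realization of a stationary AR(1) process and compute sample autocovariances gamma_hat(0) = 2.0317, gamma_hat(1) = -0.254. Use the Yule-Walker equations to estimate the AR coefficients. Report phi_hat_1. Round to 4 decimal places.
\hat\phi_{1} = -0.1250

The Yule-Walker equations for an AR(p) process read, in matrix form,
  Gamma_p phi = r_p,   with   (Gamma_p)_{ij} = gamma(|i - j|),
                       (r_p)_i = gamma(i),   i,j = 1..p.
Substitute the sample gammas (Toeplitz matrix and right-hand side of size 1):
  Gamma_p = [[2.0317]]
  r_p     = [-0.254]
With p = 1 this is the single equation gamma(0) phi_1 = gamma(1):
  phi_hat_1 = gamma(1) / gamma(0) = -0.254 / 2.0317 = -0.1250.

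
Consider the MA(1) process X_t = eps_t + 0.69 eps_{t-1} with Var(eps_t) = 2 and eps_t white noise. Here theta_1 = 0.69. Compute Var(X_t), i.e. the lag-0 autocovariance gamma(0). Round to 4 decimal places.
\gamma(0) = 2.9522

For an MA(q) process X_t = eps_t + sum_i theta_i eps_{t-i} with
Var(eps_t) = sigma^2, the variance is
  gamma(0) = sigma^2 * (1 + sum_i theta_i^2).
  sum_i theta_i^2 = (0.69)^2 = 0.4761.
  gamma(0) = 2 * (1 + 0.4761) = 2 * 1.4761 = 2.9522.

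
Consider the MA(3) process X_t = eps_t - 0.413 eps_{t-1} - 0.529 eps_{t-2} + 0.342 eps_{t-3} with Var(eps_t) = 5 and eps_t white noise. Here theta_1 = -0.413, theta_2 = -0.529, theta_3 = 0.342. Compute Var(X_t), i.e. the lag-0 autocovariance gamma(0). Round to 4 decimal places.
\gamma(0) = 7.8369

For an MA(q) process X_t = eps_t + sum_i theta_i eps_{t-i} with
Var(eps_t) = sigma^2, the variance is
  gamma(0) = sigma^2 * (1 + sum_i theta_i^2).
  sum_i theta_i^2 = (-0.413)^2 + (-0.529)^2 + (0.342)^2 = 0.170569 + 0.279841 + 0.116964 = 0.567374.
  gamma(0) = 5 * (1 + 0.567374) = 5 * 1.567374 = 7.83687, which rounds to 7.8369.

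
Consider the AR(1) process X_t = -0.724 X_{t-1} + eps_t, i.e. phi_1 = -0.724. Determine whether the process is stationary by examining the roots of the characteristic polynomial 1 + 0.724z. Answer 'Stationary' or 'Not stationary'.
\text{Stationary}

The AR(p) characteristic polynomial is P(z) = 1 + 0.724z.
Stationarity requires all roots to lie outside the unit circle, i.e. |z| > 1 for every root.
This is linear in z: 1 + (0.724) z = 0  =>  z = -1/(0.724) = -1.381215,  |z| = 1.381215.
Moduli of all roots: 1.3812.
All moduli strictly greater than 1? Yes.
Verdict: Stationary.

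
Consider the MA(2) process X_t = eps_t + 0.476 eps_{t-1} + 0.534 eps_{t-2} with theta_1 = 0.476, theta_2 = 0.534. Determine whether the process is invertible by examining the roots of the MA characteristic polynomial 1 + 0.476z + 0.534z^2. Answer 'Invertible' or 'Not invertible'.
\text{Invertible}

The MA(q) characteristic polynomial is P(z) = 1 + 0.476z + 0.534z^2.
Invertibility requires all roots to lie outside the unit circle, i.e. |z| > 1 for every root.
Set 1 + (0.476) z + (0.534) z^2 = 0, i.e. a z^2 + b z + c = 0 with a = 0.534, b = 0.476, c = 1.
Discriminant D = b^2 - 4ac = (0.476)^2 - 4*(0.534)*1 = 0.226576 - (2.136) = -1.909424.
D < 0, so the roots are the complex-conjugate pair z = (-b +/- i sqrt(-D)) / (2a) = -0.4457 +/- 1.2938i.
For a conjugate pair |z|^2 = z * conj(z) = (product of roots) = c/a = 1/(0.534) = 1.872659, so |z| = sqrt(1.872659) = 1.3685 for both roots.
Moduli of all roots: 1.3685, 1.3685.
All moduli strictly greater than 1? Yes.
Verdict: Invertible.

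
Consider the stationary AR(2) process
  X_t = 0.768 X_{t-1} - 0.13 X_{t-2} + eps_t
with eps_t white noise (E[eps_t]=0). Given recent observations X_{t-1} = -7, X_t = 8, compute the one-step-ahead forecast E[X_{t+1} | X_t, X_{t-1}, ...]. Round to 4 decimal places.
E[X_{t+1} \mid \mathcal F_t] = 7.0540

For an AR(p) model X_t = c + sum_i phi_i X_{t-i} + eps_t, the
one-step-ahead conditional mean is
  E[X_{t+1} | X_t, ...] = c + sum_i phi_i X_{t+1-i}.
Substitute known values:
  E[X_{t+1} | ...] = (0.768) * (8) + (-0.13) * (-7)
                   = 7.0540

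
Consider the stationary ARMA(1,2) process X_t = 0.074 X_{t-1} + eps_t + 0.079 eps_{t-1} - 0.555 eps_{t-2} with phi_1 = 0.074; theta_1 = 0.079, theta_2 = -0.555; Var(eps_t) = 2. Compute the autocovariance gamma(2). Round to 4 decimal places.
\gamma(2) = -1.0964

Multiply the model equation by X_{t-k} and take expectations. With theta_0 = psi_0 = 1 and psi_j the MA(infinity) weights, this gives
  gamma(k) - sum_i phi_i gamma(k-i) = c_k,
  c_k = sigma^2 * sum_{j=k..q} theta_j psi_{j-k}   (c_k = 0 for k > q),
using gamma(-m) = gamma(m).
psi-weights needed (psi_j = theta_j + sum_i phi_i psi_{j-i}):
  psi_1 = theta_1 + phi_1 = 0.079 + (0.074) = 0.153
  psi_2 = theta_2 + phi_1 psi_1 = -0.555 + (0.074)(0.153) = -0.543678
Right-hand sides:
  c_0 = sigma^2 (1 + theta_1 psi_1 + theta_2 psi_2) = 2 * (1 + (0.079)(0.153) + (-0.555)(-0.543678)) = 2 * 1.313828 = 2.627657
  c_1 = sigma^2 (theta_1 + theta_2 psi_1) = 2 * (0.079 + (-0.555)(0.153)) = -0.01183
  c_2 = sigma^2 theta_2 = 2 * (-0.555) = -1.11
Equations for k = 0 and k = 1 (AR order 1):
  gamma(0) = phi_1 gamma(1) + c_0
  gamma(1) = phi_1 gamma(0) + c_1
Substituting the second into the first: gamma(0) (1 - phi_1^2) = c_0 + phi_1 c_1, so
  gamma(0) = (c_0 + phi_1 c_1) / (1 - phi_1^2) = (2.627657 + (0.074)(-0.01183)) / (1 - (0.074)^2) = 2.626781 / 0.994524 = 2.641245.
  gamma(1) = phi_1 gamma(0) + c_1 = (0.074)(2.641245) + (-0.01183) = 0.183622.
For k = 2: gamma(2) = phi_1 gamma(1) + c_2
  = (0.074)(0.183622) + (-1.11) = -1.096412.
Therefore gamma(2) = -1.0964 (to 4 decimal places).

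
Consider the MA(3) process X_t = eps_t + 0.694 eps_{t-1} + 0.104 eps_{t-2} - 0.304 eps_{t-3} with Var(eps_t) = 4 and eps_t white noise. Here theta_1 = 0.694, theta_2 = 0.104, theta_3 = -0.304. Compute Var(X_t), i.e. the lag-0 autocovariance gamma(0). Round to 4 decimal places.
\gamma(0) = 6.3395

For an MA(q) process X_t = eps_t + sum_i theta_i eps_{t-i} with
Var(eps_t) = sigma^2, the variance is
  gamma(0) = sigma^2 * (1 + sum_i theta_i^2).
  sum_i theta_i^2 = (0.694)^2 + (0.104)^2 + (-0.304)^2 = 0.481636 + 0.010816 + 0.092416 = 0.584868.
  gamma(0) = 4 * (1 + 0.584868) = 4 * 1.584868 = 6.339472, which rounds to 6.3395.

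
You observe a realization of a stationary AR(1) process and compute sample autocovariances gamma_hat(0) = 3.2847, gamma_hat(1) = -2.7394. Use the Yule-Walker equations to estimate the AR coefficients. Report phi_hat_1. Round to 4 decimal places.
\hat\phi_{1} = -0.8340

The Yule-Walker equations for an AR(p) process read, in matrix form,
  Gamma_p phi = r_p,   with   (Gamma_p)_{ij} = gamma(|i - j|),
                       (r_p)_i = gamma(i),   i,j = 1..p.
Substitute the sample gammas (Toeplitz matrix and right-hand side of size 1):
  Gamma_p = [[3.2847]]
  r_p     = [-2.7394]
With p = 1 this is the single equation gamma(0) phi_1 = gamma(1):
  phi_hat_1 = gamma(1) / gamma(0) = -2.7394 / 3.2847 = -0.8340.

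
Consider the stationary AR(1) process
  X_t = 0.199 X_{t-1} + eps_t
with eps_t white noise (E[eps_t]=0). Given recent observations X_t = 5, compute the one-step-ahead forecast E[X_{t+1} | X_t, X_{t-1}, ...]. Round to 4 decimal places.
E[X_{t+1} \mid \mathcal F_t] = 0.9950

For an AR(p) model X_t = c + sum_i phi_i X_{t-i} + eps_t, the
one-step-ahead conditional mean is
  E[X_{t+1} | X_t, ...] = c + sum_i phi_i X_{t+1-i}.
Substitute known values:
  E[X_{t+1} | ...] = (0.199) * (5)
                   = 0.9950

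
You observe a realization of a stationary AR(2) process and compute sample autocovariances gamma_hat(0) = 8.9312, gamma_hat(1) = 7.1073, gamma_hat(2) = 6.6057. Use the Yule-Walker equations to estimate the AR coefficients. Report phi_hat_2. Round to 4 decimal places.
\hat\phi_{2} = 0.2900

The Yule-Walker equations for an AR(p) process read, in matrix form,
  Gamma_p phi = r_p,   with   (Gamma_p)_{ij} = gamma(|i - j|),
                       (r_p)_i = gamma(i),   i,j = 1..p.
Substitute the sample gammas (Toeplitz matrix and right-hand side of size 2):
  Gamma_p = [[8.9312, 7.1073], [7.1073, 8.9312]]
  r_p     = [7.1073, 6.6057]
Written out:
  8.9312 phi_1 + 7.1073 phi_2 = 7.1073
  7.1073 phi_1 + 8.9312 phi_2 = 6.6057
Solve by Cramer's rule:
  det = gamma(0)^2 - gamma(1)^2 = (8.9312)^2 - (7.1073)^2 = 79.76633344 - 50.51371329 = 29.25262015
  phi_hat_1 = [gamma(1) gamma(0) - gamma(1) gamma(2)] / det = [(7.1073)(8.9312) - (7.1073)(6.6057)] / 29.25262015 = 16.52802615 / 29.25262015 = 0.565
  phi_hat_2 = [gamma(0) gamma(2) - gamma(1)^2] / det = [(8.9312)(6.6057) - (7.1073)^2] / 29.25262015 = 8.48311455 / 29.25262015 = 0.29
So phi_hat = [0.5650, 0.2900].
Therefore phi_hat_2 = 0.2900.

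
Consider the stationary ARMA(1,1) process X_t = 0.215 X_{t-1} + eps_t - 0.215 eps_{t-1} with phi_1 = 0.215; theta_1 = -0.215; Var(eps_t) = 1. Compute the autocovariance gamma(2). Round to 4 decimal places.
\gamma(2) = 0.0000

Multiply the model equation by X_{t-k} and take expectations. With theta_0 = psi_0 = 1 and psi_j the MA(infinity) weights, this gives
  gamma(k) - sum_i phi_i gamma(k-i) = c_k,
  c_k = sigma^2 * sum_{j=k..q} theta_j psi_{j-k}   (c_k = 0 for k > q),
using gamma(-m) = gamma(m).
psi-weights needed (psi_j = theta_j + sum_i phi_i psi_{j-i}):
  psi_1 = theta_1 + phi_1 = -0.215 + (0.215) = 0
Right-hand sides:
  c_0 = sigma^2 (1 + theta_1 psi_1) = 1 * (1 + (-0.215)(0)) = 1 * 1 = 1
  c_1 = sigma^2 theta_1 = 1 * (-0.215) = -0.215
  c_2 = 0
Equations for k = 0 and k = 1 (AR order 1):
  gamma(0) = phi_1 gamma(1) + c_0
  gamma(1) = phi_1 gamma(0) + c_1
Substituting the second into the first: gamma(0) (1 - phi_1^2) = c_0 + phi_1 c_1, so
  gamma(0) = (c_0 + phi_1 c_1) / (1 - phi_1^2) = (1 + (0.215)(-0.215)) / (1 - (0.215)^2) = 0.953775 / 0.953775 = 1.
  gamma(1) = phi_1 gamma(0) + c_1 = (0.215)(1) + (-0.215) = 0.
For k = 2 (> q): gamma(2) = phi_1 gamma(1) = (0.215)(0) = 0.
Therefore gamma(2) = 0.0000 (to 4 decimal places).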